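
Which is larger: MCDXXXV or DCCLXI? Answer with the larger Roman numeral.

MCDXXXV = 1435
DCCLXI = 761
1435 is larger

MCDXXXV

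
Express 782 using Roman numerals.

Convert 782 to Roman numerals:
  782 contains 1×500 (D)
  282 contains 2×100 (CC)
  82 contains 1×50 (L)
  32 contains 3×10 (XXX)
  2 contains 2×1 (II)

DCCLXXXII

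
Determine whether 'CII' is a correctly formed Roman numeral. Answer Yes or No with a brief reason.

'CII': Check the rules: uses only the symbols I, V, X, L, C, D, M; no symbol is repeated more than three times in a row; V, L and D each appear at most once; no smaller symbol precedes a larger one (values never increase from left to right). Value: C (100) + I (1) + I (1) = 102. So it is a valid standard Roman numeral.

Yes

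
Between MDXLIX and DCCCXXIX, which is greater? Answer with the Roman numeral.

MDXLIX = 1549
DCCCXXIX = 829
1549 is larger

MDXLIX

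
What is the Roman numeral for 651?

Convert 651 to Roman numerals:
  651 contains 1×500 (D)
  151 contains 1×100 (C)
  51 contains 1×50 (L)
  1 contains 1×1 (I)

DCLI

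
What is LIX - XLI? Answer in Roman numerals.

LIX = 59
XLI = 41
59 - 41 = 18

XVIII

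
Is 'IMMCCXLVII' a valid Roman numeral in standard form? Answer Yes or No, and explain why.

'IMMCCXLVII': Invalid subtractive combination: IM

No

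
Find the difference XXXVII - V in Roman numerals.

XXXVII = 37
V = 5
37 - 5 = 32

XXXII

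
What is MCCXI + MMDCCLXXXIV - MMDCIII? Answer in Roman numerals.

MCCXI = 1211, MMDCCLXXXIV = 2784, MMDCIII = 2603
1211 + 2784 = 3995
3995 - 2603 = 1392

MCCCXCII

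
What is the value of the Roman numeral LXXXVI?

LXXXVI: L=50, X=10, X=10, X=10, V=5, I=1
50 + 10 + 10 + 10 + 5 + 1 = 86

86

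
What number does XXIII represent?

XXIII: X=10, X=10, I=1, I=1, I=1
10 + 10 + 1 + 1 + 1 = 23

23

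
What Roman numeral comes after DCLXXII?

DCLXXII = 672, so the next integer is 672 + 1 = 673

DCLXXIII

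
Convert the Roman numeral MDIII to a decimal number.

MDIII: M=1000, D=500, I=1, I=1, I=1
1000 + 500 + 1 + 1 + 1 = 1503

1503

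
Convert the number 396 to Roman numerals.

Convert 396 to Roman numerals:
  396 contains 3×100 (CCC)
  96 contains 1×90 (XC)
  6 contains 1×5 (V)
  1 contains 1×1 (I)

CCCXCVI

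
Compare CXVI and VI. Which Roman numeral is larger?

CXVI = 116
VI = 6
116 is larger

CXVI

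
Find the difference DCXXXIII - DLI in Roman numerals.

DCXXXIII = 633
DLI = 551
633 - 551 = 82

LXXXII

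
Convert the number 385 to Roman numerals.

Convert 385 to Roman numerals:
  385 contains 3×100 (CCC)
  85 contains 1×50 (L)
  35 contains 3×10 (XXX)
  5 contains 1×5 (V)

CCCLXXXV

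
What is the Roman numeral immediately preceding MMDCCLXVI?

MMDCCLXVI = 2766; previous is 2765

MMDCCLXV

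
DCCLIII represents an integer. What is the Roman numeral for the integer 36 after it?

DCCLIII = 753
753 + 36 = 789

DCCLXXXIX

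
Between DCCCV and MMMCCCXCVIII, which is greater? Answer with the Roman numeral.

DCCCV = 805
MMMCCCXCVIII = 3398
3398 is larger

MMMCCCXCVIII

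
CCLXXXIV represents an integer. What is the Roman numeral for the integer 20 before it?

CCLXXXIV = 284
284 - 20 = 264

CCLXIV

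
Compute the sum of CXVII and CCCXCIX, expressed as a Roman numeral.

CXVII = 117
CCCXCIX = 399
117 + 399 = 516

DXVI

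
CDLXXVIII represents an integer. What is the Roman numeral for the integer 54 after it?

CDLXXVIII = 478
478 + 54 = 532

DXXXII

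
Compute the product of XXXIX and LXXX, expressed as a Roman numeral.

XXXIX = 39
LXXX = 80
39 × 80 = 3120

MMMCXX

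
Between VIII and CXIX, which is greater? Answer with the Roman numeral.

VIII = 8
CXIX = 119
119 is larger

CXIX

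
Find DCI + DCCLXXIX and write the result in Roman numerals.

DCI = 601
DCCLXXIX = 779
601 + 779 = 1380

MCCCLXXX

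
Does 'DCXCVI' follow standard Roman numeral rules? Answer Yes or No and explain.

'DCXCVI': Check the rules: uses only the symbols I, V, X, L, C, D, M; no symbol is repeated more than three times in a row; V, L and D each appear at most once; the only place a smaller symbol precedes a larger one is the allowed subtractive pair XC, the symbol right after such a pair (if any) is smaller than the pair's first symbol, and otherwise the values never increase from left to right. Value: D (500) + C (100) + XC (90) + V (5) + I (1) = 696. So it is a valid standard Roman numeral.

Yes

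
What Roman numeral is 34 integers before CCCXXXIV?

CCCXXXIV = 334
334 - 34 = 300

CCC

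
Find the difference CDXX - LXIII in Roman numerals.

CDXX = 420
LXIII = 63
420 - 63 = 357

CCCLVII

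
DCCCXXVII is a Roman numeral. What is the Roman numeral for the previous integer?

DCCCXXVII = 827; previous is 826

DCCCXXVI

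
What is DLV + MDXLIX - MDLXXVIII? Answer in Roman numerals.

DLV = 555, MDXLIX = 1549, MDLXXVIII = 1578
555 + 1549 = 2104
2104 - 1578 = 526

DXXVI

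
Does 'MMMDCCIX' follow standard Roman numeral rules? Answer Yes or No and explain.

'MMMDCCIX': Check the rules: uses only the symbols I, V, X, L, C, D, M; no symbol is repeated more than three times in a row; V, L and D each appear at most once; the only place a smaller symbol precedes a larger one is the allowed subtractive pair IX, the symbol right after such a pair (if any) is smaller than the pair's first symbol, and otherwise the values never increase from left to right. Value: M (1000) + M (1000) + M (1000) + D (500) + C (100) + C (100) + IX (9) = 3709. So it is a valid standard Roman numeral.

Yes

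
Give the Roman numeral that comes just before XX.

XX = 20; previous is 19

XIX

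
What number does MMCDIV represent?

MMCDIV: M=1000, M=1000, CD=400, IV=4
1000 + 1000 + 400 + 4 = 2404

2404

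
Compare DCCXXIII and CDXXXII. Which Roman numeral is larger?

DCCXXIII = 723
CDXXXII = 432
723 is larger

DCCXXIII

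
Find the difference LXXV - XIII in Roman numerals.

LXXV = 75
XIII = 13
75 - 13 = 62

LXII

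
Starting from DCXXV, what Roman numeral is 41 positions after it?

DCXXV = 625
625 + 41 = 666

DCLXVI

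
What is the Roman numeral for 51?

Convert 51 to Roman numerals:
  51 contains 1×50 (L)
  1 contains 1×1 (I)

LI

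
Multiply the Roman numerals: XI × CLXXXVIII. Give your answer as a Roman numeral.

XI = 11
CLXXXVIII = 188
11 × 188 = 2068

MMLXVIII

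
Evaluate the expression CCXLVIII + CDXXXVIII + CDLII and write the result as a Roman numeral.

CCXLVIII = 248, CDXXXVIII = 438, CDLII = 452
248 + 438 = 686
686 + 452 = 1138

MCXXXVIII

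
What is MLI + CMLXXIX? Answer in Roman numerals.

MLI = 1051
CMLXXIX = 979
1051 + 979 = 2030

MMXXX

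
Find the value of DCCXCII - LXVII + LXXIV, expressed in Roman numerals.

DCCXCII = 792, LXVII = 67, LXXIV = 74
792 - 67 = 725
725 + 74 = 799

DCCXCIX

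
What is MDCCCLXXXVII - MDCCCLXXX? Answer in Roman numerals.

MDCCCLXXXVII = 1887
MDCCCLXXX = 1880
1887 - 1880 = 7

VII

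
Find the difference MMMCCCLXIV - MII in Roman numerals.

MMMCCCLXIV = 3364
MII = 1002
3364 - 1002 = 2362

MMCCCLXII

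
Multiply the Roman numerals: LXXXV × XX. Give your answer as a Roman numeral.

LXXXV = 85
XX = 20
85 × 20 = 1700

MDCC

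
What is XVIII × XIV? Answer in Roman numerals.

XVIII = 18
XIV = 14
18 × 14 = 252

CCLII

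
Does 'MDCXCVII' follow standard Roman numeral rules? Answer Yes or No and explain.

'MDCXCVII': Check the rules: uses only the symbols I, V, X, L, C, D, M; no symbol is repeated more than three times in a row; V, L and D each appear at most once; the only place a smaller symbol precedes a larger one is the allowed subtractive pair XC, the symbol right after such a pair (if any) is smaller than the pair's first symbol, and otherwise the values never increase from left to right. Value: M (1000) + D (500) + C (100) + XC (90) + V (5) + I (1) + I (1) = 1697. So it is a valid standard Roman numeral.

Yes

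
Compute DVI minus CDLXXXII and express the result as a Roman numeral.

DVI = 506
CDLXXXII = 482
506 - 482 = 24

XXIV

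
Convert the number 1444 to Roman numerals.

Convert 1444 to Roman numerals:
  1444 contains 1×1000 (M)
  444 contains 1×400 (CD)
  44 contains 1×40 (XL)
  4 contains 1×4 (IV)

MCDXLIV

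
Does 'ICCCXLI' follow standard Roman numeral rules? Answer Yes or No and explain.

'ICCCXLI': Invalid subtractive combination: IC

No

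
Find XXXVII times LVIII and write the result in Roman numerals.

XXXVII = 37
LVIII = 58
37 × 58 = 2146

MMCXLVI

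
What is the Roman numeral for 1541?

Convert 1541 to Roman numerals:
  1541 contains 1×1000 (M)
  541 contains 1×500 (D)
  41 contains 1×40 (XL)
  1 contains 1×1 (I)

MDXLI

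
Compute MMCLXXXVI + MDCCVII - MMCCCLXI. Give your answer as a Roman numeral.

MMCLXXXVI = 2186, MDCCVII = 1707, MMCCCLXI = 2361
2186 + 1707 = 3893
3893 - 2361 = 1532

MDXXXII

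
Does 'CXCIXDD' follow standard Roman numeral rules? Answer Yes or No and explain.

'CXCIXDD': D should not appear more than once

No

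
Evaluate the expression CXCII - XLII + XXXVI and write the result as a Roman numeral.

CXCII = 192, XLII = 42, XXXVI = 36
192 - 42 = 150
150 + 36 = 186

CLXXXVI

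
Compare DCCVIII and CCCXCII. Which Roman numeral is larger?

DCCVIII = 708
CCCXCII = 392
708 is larger

DCCVIII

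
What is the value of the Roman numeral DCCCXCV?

DCCCXCV: D=500, C=100, C=100, C=100, XC=90, V=5
500 + 100 + 100 + 100 + 90 + 5 = 895

895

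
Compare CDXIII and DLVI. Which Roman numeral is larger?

CDXIII = 413
DLVI = 556
556 is larger

DLVI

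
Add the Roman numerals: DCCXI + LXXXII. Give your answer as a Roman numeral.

DCCXI = 711
LXXXII = 82
711 + 82 = 793

DCCXCIII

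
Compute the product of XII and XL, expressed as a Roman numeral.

XII = 12
XL = 40
12 × 40 = 480

CDLXXX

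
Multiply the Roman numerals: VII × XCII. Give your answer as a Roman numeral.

VII = 7
XCII = 92
7 × 92 = 644

DCXLIV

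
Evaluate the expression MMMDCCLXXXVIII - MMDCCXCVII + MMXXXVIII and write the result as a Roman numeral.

MMMDCCLXXXVIII = 3788, MMDCCXCVII = 2797, MMXXXVIII = 2038
3788 - 2797 = 991
991 + 2038 = 3029

MMMXXIX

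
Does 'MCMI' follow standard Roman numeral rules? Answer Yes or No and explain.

'MCMI': Check the rules: uses only the symbols I, V, X, L, C, D, M; no symbol is repeated more than three times in a row; V, L and D each appear at most once; the only place a smaller symbol precedes a larger one is the allowed subtractive pair CM, the symbol right after such a pair (if any) is smaller than the pair's first symbol, and otherwise the values never increase from left to right. Value: M (1000) + CM (900) + I (1) = 1901. So it is a valid standard Roman numeral.

Yes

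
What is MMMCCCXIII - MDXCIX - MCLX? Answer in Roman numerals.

MMMCCCXIII = 3313, MDXCIX = 1599, MCLX = 1160
3313 - 1599 = 1714
1714 - 1160 = 554

DLIV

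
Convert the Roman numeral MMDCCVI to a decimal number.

MMDCCVI: M=1000, M=1000, D=500, C=100, C=100, V=5, I=1
1000 + 1000 + 500 + 100 + 100 + 5 + 1 = 2706

2706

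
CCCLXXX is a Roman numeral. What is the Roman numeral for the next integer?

CCCLXXX = 380, so the next integer is 380 + 1 = 381

CCCLXXXI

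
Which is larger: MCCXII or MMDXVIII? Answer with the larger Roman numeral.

MCCXII = 1212
MMDXVIII = 2518
2518 is larger

MMDXVIII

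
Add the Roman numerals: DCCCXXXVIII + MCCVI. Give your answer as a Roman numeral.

DCCCXXXVIII = 838
MCCVI = 1206
838 + 1206 = 2044

MMXLIV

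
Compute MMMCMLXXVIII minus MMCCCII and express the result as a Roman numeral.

MMMCMLXXVIII = 3978
MMCCCII = 2302
3978 - 2302 = 1676

MDCLXXVI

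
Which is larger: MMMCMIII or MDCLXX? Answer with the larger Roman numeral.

MMMCMIII = 3903
MDCLXX = 1670
3903 is larger

MMMCMIII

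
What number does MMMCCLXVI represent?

MMMCCLXVI: M=1000, M=1000, M=1000, C=100, C=100, L=50, X=10, V=5, I=1
1000 + 1000 + 1000 + 100 + 100 + 50 + 10 + 5 + 1 = 3266

3266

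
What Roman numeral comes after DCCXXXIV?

DCCXXXIV = 734; next is 735

DCCXXXV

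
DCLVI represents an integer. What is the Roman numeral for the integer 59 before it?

DCLVI = 656
656 - 59 = 597

DXCVII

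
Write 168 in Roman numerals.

Convert 168 to Roman numerals:
  168 contains 1×100 (C)
  68 contains 1×50 (L)
  18 contains 1×10 (X)
  8 contains 1×5 (V)
  3 contains 3×1 (III)

CLXVIII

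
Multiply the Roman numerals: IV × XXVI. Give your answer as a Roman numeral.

IV = 4
XXVI = 26
4 × 26 = 104

CIV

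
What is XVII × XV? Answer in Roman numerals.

XVII = 17
XV = 15
17 × 15 = 255

CCLV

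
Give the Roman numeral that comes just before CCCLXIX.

CCCLXIX = 369; previous is 368

CCCLXVIII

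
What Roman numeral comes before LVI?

LVI = 56; previous is 55

LV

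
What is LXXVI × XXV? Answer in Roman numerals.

LXXVI = 76
XXV = 25
76 × 25 = 1900

MCM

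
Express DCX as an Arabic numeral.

DCX: D=500, C=100, X=10
500 + 100 + 10 = 610

610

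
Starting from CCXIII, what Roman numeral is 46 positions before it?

CCXIII = 213
213 - 46 = 167

CLXVII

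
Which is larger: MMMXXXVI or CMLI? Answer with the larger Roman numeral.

MMMXXXVI = 3036
CMLI = 951
3036 is larger

MMMXXXVI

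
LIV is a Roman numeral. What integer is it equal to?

LIV: L=50, IV=4
50 + 4 = 54

54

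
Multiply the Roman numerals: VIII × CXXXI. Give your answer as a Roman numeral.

VIII = 8
CXXXI = 131
8 × 131 = 1048

MXLVIII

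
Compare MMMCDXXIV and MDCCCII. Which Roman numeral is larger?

MMMCDXXIV = 3424
MDCCCII = 1802
3424 is larger

MMMCDXXIV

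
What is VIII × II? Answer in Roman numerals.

VIII = 8
II = 2
8 × 2 = 16

XVI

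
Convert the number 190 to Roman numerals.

Convert 190 to Roman numerals:
  190 contains 1×100 (C)
  90 contains 1×90 (XC)

CXC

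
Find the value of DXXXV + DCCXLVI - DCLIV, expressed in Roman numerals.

DXXXV = 535, DCCXLVI = 746, DCLIV = 654
535 + 746 = 1281
1281 - 654 = 627

DCXXVII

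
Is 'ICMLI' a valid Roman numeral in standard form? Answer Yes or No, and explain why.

'ICMLI': Invalid subtractive combination: IC

No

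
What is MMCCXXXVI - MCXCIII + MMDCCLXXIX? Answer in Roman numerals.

MMCCXXXVI = 2236, MCXCIII = 1193, MMDCCLXXIX = 2779
2236 - 1193 = 1043
1043 + 2779 = 3822

MMMDCCCXXII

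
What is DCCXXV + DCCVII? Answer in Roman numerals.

DCCXXV = 725
DCCVII = 707
725 + 707 = 1432

MCDXXXII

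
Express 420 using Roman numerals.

Convert 420 to Roman numerals:
  420 contains 1×400 (CD)
  20 contains 2×10 (XX)

CDXX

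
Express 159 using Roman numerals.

Convert 159 to Roman numerals:
  159 contains 1×100 (C)
  59 contains 1×50 (L)
  9 contains 1×9 (IX)

CLIX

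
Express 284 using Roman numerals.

Convert 284 to Roman numerals:
  284 contains 2×100 (CC)
  84 contains 1×50 (L)
  34 contains 3×10 (XXX)
  4 contains 1×4 (IV)

CCLXXXIV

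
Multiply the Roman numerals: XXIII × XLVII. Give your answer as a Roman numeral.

XXIII = 23
XLVII = 47
23 × 47 = 1081

MLXXXI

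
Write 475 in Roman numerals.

Convert 475 to Roman numerals:
  475 contains 1×400 (CD)
  75 contains 1×50 (L)
  25 contains 2×10 (XX)
  5 contains 1×5 (V)

CDLXXV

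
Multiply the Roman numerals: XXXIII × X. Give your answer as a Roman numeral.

XXXIII = 33
X = 10
33 × 10 = 330

CCCXXX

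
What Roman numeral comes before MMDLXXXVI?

MMDLXXXVI = 2586, so the previous integer is 2586 - 1 = 2585

MMDLXXXV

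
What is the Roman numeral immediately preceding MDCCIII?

MDCCIII = 1703; previous is 1702

MDCCII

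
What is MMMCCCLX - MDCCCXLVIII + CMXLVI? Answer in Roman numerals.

MMMCCCLX = 3360, MDCCCXLVIII = 1848, CMXLVI = 946
3360 - 1848 = 1512
1512 + 946 = 2458

MMCDLVIII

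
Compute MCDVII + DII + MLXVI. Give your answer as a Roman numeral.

MCDVII = 1407, DII = 502, MLXVI = 1066
1407 + 502 = 1909
1909 + 1066 = 2975

MMCMLXXV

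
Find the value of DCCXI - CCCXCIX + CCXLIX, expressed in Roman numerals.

DCCXI = 711, CCCXCIX = 399, CCXLIX = 249
711 - 399 = 312
312 + 249 = 561

DLXI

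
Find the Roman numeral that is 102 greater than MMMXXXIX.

MMMXXXIX = 3039
3039 + 102 = 3141

MMMCXLI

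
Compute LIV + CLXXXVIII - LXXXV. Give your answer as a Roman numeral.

LIV = 54, CLXXXVIII = 188, LXXXV = 85
54 + 188 = 242
242 - 85 = 157

CLVII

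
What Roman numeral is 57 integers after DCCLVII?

DCCLVII = 757
757 + 57 = 814

DCCCXIV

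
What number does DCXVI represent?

DCXVI: D=500, C=100, X=10, V=5, I=1
500 + 100 + 10 + 5 + 1 = 616

616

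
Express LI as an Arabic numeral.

LI: L=50, I=1
50 + 1 = 51

51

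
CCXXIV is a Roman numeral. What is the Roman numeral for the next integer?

CCXXIV = 224; next is 225

CCXXV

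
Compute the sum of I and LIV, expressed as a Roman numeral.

I = 1
LIV = 54
1 + 54 = 55

LV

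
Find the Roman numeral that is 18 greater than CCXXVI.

CCXXVI = 226
226 + 18 = 244

CCXLIV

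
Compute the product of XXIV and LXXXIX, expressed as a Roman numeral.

XXIV = 24
LXXXIX = 89
24 × 89 = 2136

MMCXXXVI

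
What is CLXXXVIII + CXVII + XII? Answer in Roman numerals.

CLXXXVIII = 188, CXVII = 117, XII = 12
188 + 117 = 305
305 + 12 = 317

CCCXVII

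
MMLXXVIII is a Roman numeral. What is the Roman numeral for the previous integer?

MMLXXVIII = 2078; previous is 2077

MMLXXVII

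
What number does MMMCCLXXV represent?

MMMCCLXXV: M=1000, M=1000, M=1000, C=100, C=100, L=50, X=10, X=10, V=5
1000 + 1000 + 1000 + 100 + 100 + 50 + 10 + 10 + 5 = 3275

3275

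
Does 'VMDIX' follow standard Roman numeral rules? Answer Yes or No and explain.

'VMDIX': Invalid subtractive combination: VM

No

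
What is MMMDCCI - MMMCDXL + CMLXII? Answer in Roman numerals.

MMMDCCI = 3701, MMMCDXL = 3440, CMLXII = 962
3701 - 3440 = 261
261 + 962 = 1223

MCCXXIII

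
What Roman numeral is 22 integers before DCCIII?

DCCIII = 703
703 - 22 = 681

DCLXXXI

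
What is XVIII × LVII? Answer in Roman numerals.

XVIII = 18
LVII = 57
18 × 57 = 1026

MXXVI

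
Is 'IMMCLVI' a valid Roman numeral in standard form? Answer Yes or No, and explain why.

'IMMCLVI': Invalid subtractive combination: IM

No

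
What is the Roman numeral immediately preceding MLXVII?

MLXVII = 1067, so the previous integer is 1067 - 1 = 1066

MLXVI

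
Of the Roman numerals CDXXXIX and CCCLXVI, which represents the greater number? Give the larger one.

CDXXXIX = 439
CCCLXVI = 366
439 is larger

CDXXXIX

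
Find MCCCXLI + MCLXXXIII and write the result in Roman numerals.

MCCCXLI = 1341
MCLXXXIII = 1183
1341 + 1183 = 2524

MMDXXIV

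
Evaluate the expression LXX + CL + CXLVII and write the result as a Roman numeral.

LXX = 70, CL = 150, CXLVII = 147
70 + 150 = 220
220 + 147 = 367

CCCLXVII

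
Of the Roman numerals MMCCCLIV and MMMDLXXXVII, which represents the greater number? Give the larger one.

MMCCCLIV = 2354
MMMDLXXXVII = 3587
3587 is larger

MMMDLXXXVII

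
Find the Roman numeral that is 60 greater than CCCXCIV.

CCCXCIV = 394
394 + 60 = 454

CDLIV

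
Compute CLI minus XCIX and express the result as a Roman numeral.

CLI = 151
XCIX = 99
151 - 99 = 52

LII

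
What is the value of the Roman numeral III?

III: I=1, I=1, I=1
1 + 1 + 1 = 3

3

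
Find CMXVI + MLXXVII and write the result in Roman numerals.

CMXVI = 916
MLXXVII = 1077
916 + 1077 = 1993

MCMXCIII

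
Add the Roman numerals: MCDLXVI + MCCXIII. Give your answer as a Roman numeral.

MCDLXVI = 1466
MCCXIII = 1213
1466 + 1213 = 2679

MMDCLXXIX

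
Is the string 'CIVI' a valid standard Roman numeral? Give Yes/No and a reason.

'CIVI': I cannot come right after the subtractive pair IV: once I is subtracted in IV, the next symbol must be smaller than I

No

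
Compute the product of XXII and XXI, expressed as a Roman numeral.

XXII = 22
XXI = 21
22 × 21 = 462

CDLXII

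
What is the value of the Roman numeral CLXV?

CLXV: C=100, L=50, X=10, V=5
100 + 50 + 10 + 5 = 165

165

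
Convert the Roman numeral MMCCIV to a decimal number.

MMCCIV: M=1000, M=1000, C=100, C=100, IV=4
1000 + 1000 + 100 + 100 + 4 = 2204

2204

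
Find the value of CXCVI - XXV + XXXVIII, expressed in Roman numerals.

CXCVI = 196, XXV = 25, XXXVIII = 38
196 - 25 = 171
171 + 38 = 209

CCIX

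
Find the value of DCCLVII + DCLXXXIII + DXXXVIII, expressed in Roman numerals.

DCCLVII = 757, DCLXXXIII = 683, DXXXVIII = 538
757 + 683 = 1440
1440 + 538 = 1978

MCMLXXVIII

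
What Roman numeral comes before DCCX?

DCCX = 710, so the previous integer is 710 - 1 = 709

DCCIX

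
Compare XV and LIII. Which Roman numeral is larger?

XV = 15
LIII = 53
53 is larger

LIII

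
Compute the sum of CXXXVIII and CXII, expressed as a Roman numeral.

CXXXVIII = 138
CXII = 112
138 + 112 = 250

CCL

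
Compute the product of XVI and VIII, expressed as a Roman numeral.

XVI = 16
VIII = 8
16 × 8 = 128

CXXVIII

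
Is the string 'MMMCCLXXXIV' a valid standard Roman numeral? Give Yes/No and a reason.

'MMMCCLXXXIV': Check the rules: uses only the symbols I, V, X, L, C, D, M; no symbol is repeated more than three times in a row; V, L and D each appear at most once; the only place a smaller symbol precedes a larger one is the allowed subtractive pair IV, the symbol right after such a pair (if any) is smaller than the pair's first symbol, and otherwise the values never increase from left to right. Value: M (1000) + M (1000) + M (1000) + C (100) + C (100) + L (50) + X (10) + X (10) + X (10) + IV (4) = 3284. So it is a valid standard Roman numeral.

Yes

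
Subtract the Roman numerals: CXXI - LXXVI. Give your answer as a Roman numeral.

CXXI = 121
LXXVI = 76
121 - 76 = 45

XLV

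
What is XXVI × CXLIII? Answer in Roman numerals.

XXVI = 26
CXLIII = 143
26 × 143 = 3718

MMMDCCXVIII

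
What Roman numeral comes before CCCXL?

CCCXL = 340; previous is 339

CCCXXXIX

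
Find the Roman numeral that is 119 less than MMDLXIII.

MMDLXIII = 2563
2563 - 119 = 2444

MMCDXLIV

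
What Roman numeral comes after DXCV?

DXCV = 595, so the next integer is 595 + 1 = 596

DXCVI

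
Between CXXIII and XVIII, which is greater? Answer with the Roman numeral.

CXXIII = 123
XVIII = 18
123 is larger

CXXIII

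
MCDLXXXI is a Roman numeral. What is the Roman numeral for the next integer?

MCDLXXXI = 1481, so the next integer is 1481 + 1 = 1482

MCDLXXXII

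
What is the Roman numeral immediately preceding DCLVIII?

DCLVIII = 658, so the previous integer is 658 - 1 = 657

DCLVII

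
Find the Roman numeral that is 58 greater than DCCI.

DCCI = 701
701 + 58 = 759

DCCLIX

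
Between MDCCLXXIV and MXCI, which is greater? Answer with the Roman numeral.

MDCCLXXIV = 1774
MXCI = 1091
1774 is larger

MDCCLXXIV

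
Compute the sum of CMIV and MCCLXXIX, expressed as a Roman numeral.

CMIV = 904
MCCLXXIX = 1279
904 + 1279 = 2183

MMCLXXXIII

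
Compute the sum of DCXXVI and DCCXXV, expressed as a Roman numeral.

DCXXVI = 626
DCCXXV = 725
626 + 725 = 1351

MCCCLI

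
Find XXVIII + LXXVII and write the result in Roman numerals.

XXVIII = 28
LXXVII = 77
28 + 77 = 105

CV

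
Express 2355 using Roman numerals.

Convert 2355 to Roman numerals:
  2355 contains 2×1000 (MM)
  355 contains 3×100 (CCC)
  55 contains 1×50 (L)
  5 contains 1×5 (V)

MMCCCLV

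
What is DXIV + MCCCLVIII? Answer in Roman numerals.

DXIV = 514
MCCCLVIII = 1358
514 + 1358 = 1872

MDCCCLXXII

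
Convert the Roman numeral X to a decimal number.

X: X=10

10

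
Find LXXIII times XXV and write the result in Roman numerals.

LXXIII = 73
XXV = 25
73 × 25 = 1825

MDCCCXXV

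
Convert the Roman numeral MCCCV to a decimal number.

MCCCV: M=1000, C=100, C=100, C=100, V=5
1000 + 100 + 100 + 100 + 5 = 1305

1305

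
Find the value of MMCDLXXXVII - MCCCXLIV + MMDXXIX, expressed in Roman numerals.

MMCDLXXXVII = 2487, MCCCXLIV = 1344, MMDXXIX = 2529
2487 - 1344 = 1143
1143 + 2529 = 3672

MMMDCLXXII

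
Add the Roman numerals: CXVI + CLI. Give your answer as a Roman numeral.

CXVI = 116
CLI = 151
116 + 151 = 267

CCLXVII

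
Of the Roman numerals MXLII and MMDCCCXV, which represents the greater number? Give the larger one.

MXLII = 1042
MMDCCCXV = 2815
2815 is larger

MMDCCCXV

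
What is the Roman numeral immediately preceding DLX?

DLX = 560, so the previous integer is 560 - 1 = 559

DLIX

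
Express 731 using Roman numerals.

Convert 731 to Roman numerals:
  731 contains 1×500 (D)
  231 contains 2×100 (CC)
  31 contains 3×10 (XXX)
  1 contains 1×1 (I)

DCCXXXI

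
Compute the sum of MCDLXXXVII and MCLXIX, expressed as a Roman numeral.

MCDLXXXVII = 1487
MCLXIX = 1169
1487 + 1169 = 2656

MMDCLVI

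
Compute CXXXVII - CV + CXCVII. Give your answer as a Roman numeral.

CXXXVII = 137, CV = 105, CXCVII = 197
137 - 105 = 32
32 + 197 = 229

CCXXIX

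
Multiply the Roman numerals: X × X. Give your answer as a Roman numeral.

X = 10
X = 10
10 × 10 = 100

C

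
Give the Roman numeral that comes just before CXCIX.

CXCIX = 199; previous is 198

CXCVIII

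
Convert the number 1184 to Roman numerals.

Convert 1184 to Roman numerals:
  1184 contains 1×1000 (M)
  184 contains 1×100 (C)
  84 contains 1×50 (L)
  34 contains 3×10 (XXX)
  4 contains 1×4 (IV)

MCLXXXIV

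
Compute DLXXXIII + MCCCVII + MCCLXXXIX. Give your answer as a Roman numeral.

DLXXXIII = 583, MCCCVII = 1307, MCCLXXXIX = 1289
583 + 1307 = 1890
1890 + 1289 = 3179

MMMCLXXIX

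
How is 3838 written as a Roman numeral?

Convert 3838 to Roman numerals:
  3838 contains 3×1000 (MMM)
  838 contains 1×500 (D)
  338 contains 3×100 (CCC)
  38 contains 3×10 (XXX)
  8 contains 1×5 (V)
  3 contains 3×1 (III)

MMMDCCCXXXVIII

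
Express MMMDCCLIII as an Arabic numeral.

MMMDCCLIII: M=1000, M=1000, M=1000, D=500, C=100, C=100, L=50, I=1, I=1, I=1
1000 + 1000 + 1000 + 500 + 100 + 100 + 50 + 1 + 1 + 1 = 3753

3753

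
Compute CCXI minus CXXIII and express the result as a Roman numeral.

CCXI = 211
CXXIII = 123
211 - 123 = 88

LXXXVIII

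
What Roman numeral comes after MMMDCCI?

MMMDCCI = 3701, so the next integer is 3701 + 1 = 3702

MMMDCCII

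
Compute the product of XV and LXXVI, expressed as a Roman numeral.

XV = 15
LXXVI = 76
15 × 76 = 1140

MCXL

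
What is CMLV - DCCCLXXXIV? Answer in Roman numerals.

CMLV = 955
DCCCLXXXIV = 884
955 - 884 = 71

LXXI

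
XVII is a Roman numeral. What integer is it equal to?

XVII: X=10, V=5, I=1, I=1
10 + 5 + 1 + 1 = 17

17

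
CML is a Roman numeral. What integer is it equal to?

CML: CM=900, L=50
900 + 50 = 950

950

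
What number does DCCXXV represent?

DCCXXV: D=500, C=100, C=100, X=10, X=10, V=5
500 + 100 + 100 + 10 + 10 + 5 = 725

725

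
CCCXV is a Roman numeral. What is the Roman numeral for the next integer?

CCCXV = 315, so the next integer is 315 + 1 = 316

CCCXVI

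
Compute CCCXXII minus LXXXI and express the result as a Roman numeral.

CCCXXII = 322
LXXXI = 81
322 - 81 = 241

CCXLI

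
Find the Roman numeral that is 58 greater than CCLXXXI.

CCLXXXI = 281
281 + 58 = 339

CCCXXXIX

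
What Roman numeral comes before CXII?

CXII = 112, so the previous integer is 112 - 1 = 111

CXI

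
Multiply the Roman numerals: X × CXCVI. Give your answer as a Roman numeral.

X = 10
CXCVI = 196
10 × 196 = 1960

MCMLX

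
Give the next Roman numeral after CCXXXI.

CCXXXI = 231, so the next integer is 231 + 1 = 232

CCXXXII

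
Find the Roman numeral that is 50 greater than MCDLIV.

MCDLIV = 1454
1454 + 50 = 1504

MDIV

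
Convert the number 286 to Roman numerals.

Convert 286 to Roman numerals:
  286 contains 2×100 (CC)
  86 contains 1×50 (L)
  36 contains 3×10 (XXX)
  6 contains 1×5 (V)
  1 contains 1×1 (I)

CCLXXXVI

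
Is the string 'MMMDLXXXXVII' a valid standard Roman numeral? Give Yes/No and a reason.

'MMMDLXXXXVII': More than 3 consecutive X's

No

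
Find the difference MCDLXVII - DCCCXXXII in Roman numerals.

MCDLXVII = 1467
DCCCXXXII = 832
1467 - 832 = 635

DCXXXV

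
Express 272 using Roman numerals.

Convert 272 to Roman numerals:
  272 contains 2×100 (CC)
  72 contains 1×50 (L)
  22 contains 2×10 (XX)
  2 contains 2×1 (II)

CCLXXII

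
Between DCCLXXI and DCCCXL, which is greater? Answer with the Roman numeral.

DCCLXXI = 771
DCCCXL = 840
840 is larger

DCCCXL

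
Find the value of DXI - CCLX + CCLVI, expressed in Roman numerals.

DXI = 511, CCLX = 260, CCLVI = 256
511 - 260 = 251
251 + 256 = 507

DVII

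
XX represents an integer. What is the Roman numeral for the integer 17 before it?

XX = 20
20 - 17 = 3

III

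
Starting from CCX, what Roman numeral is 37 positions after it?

CCX = 210
210 + 37 = 247

CCXLVII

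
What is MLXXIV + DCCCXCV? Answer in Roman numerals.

MLXXIV = 1074
DCCCXCV = 895
1074 + 895 = 1969

MCMLXIX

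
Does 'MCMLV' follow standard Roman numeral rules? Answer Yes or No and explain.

'MCMLV': Check the rules: uses only the symbols I, V, X, L, C, D, M; no symbol is repeated more than three times in a row; V, L and D each appear at most once; the only place a smaller symbol precedes a larger one is the allowed subtractive pair CM, the symbol right after such a pair (if any) is smaller than the pair's first symbol, and otherwise the values never increase from left to right. Value: M (1000) + CM (900) + L (50) + V (5) = 1955. So it is a valid standard Roman numeral.

Yes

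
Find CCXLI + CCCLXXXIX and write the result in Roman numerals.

CCXLI = 241
CCCLXXXIX = 389
241 + 389 = 630

DCXXX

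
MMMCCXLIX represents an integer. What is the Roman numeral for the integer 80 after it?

MMMCCXLIX = 3249
3249 + 80 = 3329

MMMCCCXXIX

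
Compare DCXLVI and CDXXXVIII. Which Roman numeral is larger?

DCXLVI = 646
CDXXXVIII = 438
646 is larger

DCXLVI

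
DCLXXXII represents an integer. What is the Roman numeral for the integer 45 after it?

DCLXXXII = 682
682 + 45 = 727

DCCXXVII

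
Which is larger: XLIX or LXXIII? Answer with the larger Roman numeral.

XLIX = 49
LXXIII = 73
73 is larger

LXXIII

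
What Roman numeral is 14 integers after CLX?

CLX = 160
160 + 14 = 174

CLXXIV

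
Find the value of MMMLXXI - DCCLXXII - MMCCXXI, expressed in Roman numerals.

MMMLXXI = 3071, DCCLXXII = 772, MMCCXXI = 2221
3071 - 772 = 2299
2299 - 2221 = 78

LXXVIII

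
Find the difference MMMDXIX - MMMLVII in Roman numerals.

MMMDXIX = 3519
MMMLVII = 3057
3519 - 3057 = 462

CDLXII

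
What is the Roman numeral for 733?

Convert 733 to Roman numerals:
  733 contains 1×500 (D)
  233 contains 2×100 (CC)
  33 contains 3×10 (XXX)
  3 contains 3×1 (III)

DCCXXXIII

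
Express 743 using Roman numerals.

Convert 743 to Roman numerals:
  743 contains 1×500 (D)
  243 contains 2×100 (CC)
  43 contains 1×40 (XL)
  3 contains 3×1 (III)

DCCXLIII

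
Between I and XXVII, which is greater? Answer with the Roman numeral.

I = 1
XXVII = 27
27 is larger

XXVII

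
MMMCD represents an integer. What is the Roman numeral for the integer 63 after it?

MMMCD = 3400
3400 + 63 = 3463

MMMCDLXIII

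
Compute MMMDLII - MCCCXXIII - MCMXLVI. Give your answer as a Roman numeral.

MMMDLII = 3552, MCCCXXIII = 1323, MCMXLVI = 1946
3552 - 1323 = 2229
2229 - 1946 = 283

CCLXXXIII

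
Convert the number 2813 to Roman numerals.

Convert 2813 to Roman numerals:
  2813 contains 2×1000 (MM)
  813 contains 1×500 (D)
  313 contains 3×100 (CCC)
  13 contains 1×10 (X)
  3 contains 3×1 (III)

MMDCCCXIII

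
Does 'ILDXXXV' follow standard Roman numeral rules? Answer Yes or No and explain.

'ILDXXXV': Invalid subtractive combination: IL

No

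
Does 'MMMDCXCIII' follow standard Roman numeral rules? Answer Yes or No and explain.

'MMMDCXCIII': Check the rules: uses only the symbols I, V, X, L, C, D, M; no symbol is repeated more than three times in a row; V, L and D each appear at most once; the only place a smaller symbol precedes a larger one is the allowed subtractive pair XC, the symbol right after such a pair (if any) is smaller than the pair's first symbol, and otherwise the values never increase from left to right. Value: M (1000) + M (1000) + M (1000) + D (500) + C (100) + XC (90) + I (1) + I (1) + I (1) = 3693. So it is a valid standard Roman numeral.

Yes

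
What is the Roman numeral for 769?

Convert 769 to Roman numerals:
  769 contains 1×500 (D)
  269 contains 2×100 (CC)
  69 contains 1×50 (L)
  19 contains 1×10 (X)
  9 contains 1×9 (IX)

DCCLXIX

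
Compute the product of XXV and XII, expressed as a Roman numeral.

XXV = 25
XII = 12
25 × 12 = 300

CCC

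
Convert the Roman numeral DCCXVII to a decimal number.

DCCXVII: D=500, C=100, C=100, X=10, V=5, I=1, I=1
500 + 100 + 100 + 10 + 5 + 1 + 1 = 717

717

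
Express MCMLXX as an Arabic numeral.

MCMLXX: M=1000, CM=900, L=50, X=10, X=10
1000 + 900 + 50 + 10 + 10 = 1970

1970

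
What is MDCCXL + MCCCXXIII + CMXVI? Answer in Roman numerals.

MDCCXL = 1740, MCCCXXIII = 1323, CMXVI = 916
1740 + 1323 = 3063
3063 + 916 = 3979

MMMCMLXXIX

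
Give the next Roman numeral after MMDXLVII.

MMDXLVII = 2547; next is 2548

MMDXLVIII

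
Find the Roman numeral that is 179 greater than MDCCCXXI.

MDCCCXXI = 1821
1821 + 179 = 2000

MM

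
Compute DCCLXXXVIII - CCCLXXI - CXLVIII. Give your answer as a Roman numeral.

DCCLXXXVIII = 788, CCCLXXI = 371, CXLVIII = 148
788 - 371 = 417
417 - 148 = 269

CCLXIX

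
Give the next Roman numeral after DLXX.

DLXX = 570; next is 571

DLXXI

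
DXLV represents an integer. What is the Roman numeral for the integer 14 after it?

DXLV = 545
545 + 14 = 559

DLIX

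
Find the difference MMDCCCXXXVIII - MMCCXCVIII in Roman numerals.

MMDCCCXXXVIII = 2838
MMCCXCVIII = 2298
2838 - 2298 = 540

DXL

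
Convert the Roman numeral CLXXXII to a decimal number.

CLXXXII: C=100, L=50, X=10, X=10, X=10, I=1, I=1
100 + 50 + 10 + 10 + 10 + 1 + 1 = 182

182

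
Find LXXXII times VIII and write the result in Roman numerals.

LXXXII = 82
VIII = 8
82 × 8 = 656

DCLVI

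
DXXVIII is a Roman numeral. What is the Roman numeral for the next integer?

DXXVIII = 528; next is 529

DXXIX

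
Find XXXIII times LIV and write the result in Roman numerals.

XXXIII = 33
LIV = 54
33 × 54 = 1782

MDCCLXXXII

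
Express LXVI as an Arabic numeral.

LXVI: L=50, X=10, V=5, I=1
50 + 10 + 5 + 1 = 66

66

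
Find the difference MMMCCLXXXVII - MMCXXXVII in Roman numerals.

MMMCCLXXXVII = 3287
MMCXXXVII = 2137
3287 - 2137 = 1150

MCL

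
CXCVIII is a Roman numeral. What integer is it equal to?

CXCVIII: C=100, XC=90, V=5, I=1, I=1, I=1
100 + 90 + 5 + 1 + 1 + 1 = 198

198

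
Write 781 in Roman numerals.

Convert 781 to Roman numerals:
  781 contains 1×500 (D)
  281 contains 2×100 (CC)
  81 contains 1×50 (L)
  31 contains 3×10 (XXX)
  1 contains 1×1 (I)

DCCLXXXI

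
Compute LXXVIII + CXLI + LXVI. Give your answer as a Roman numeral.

LXXVIII = 78, CXLI = 141, LXVI = 66
78 + 141 = 219
219 + 66 = 285

CCLXXXV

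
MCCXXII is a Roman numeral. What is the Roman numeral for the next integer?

MCCXXII = 1222, so the next integer is 1222 + 1 = 1223

MCCXXIII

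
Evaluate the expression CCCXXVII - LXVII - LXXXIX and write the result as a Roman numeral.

CCCXXVII = 327, LXVII = 67, LXXXIX = 89
327 - 67 = 260
260 - 89 = 171

CLXXI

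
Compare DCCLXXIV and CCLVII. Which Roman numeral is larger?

DCCLXXIV = 774
CCLVII = 257
774 is larger

DCCLXXIV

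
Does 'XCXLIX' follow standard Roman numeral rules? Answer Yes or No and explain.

'XCXLIX': X (position 1) comes before the larger symbol L (position 4) without being directly in front of it as a subtractive pair; apart from IV, IX, XL, XC, CD and CM, symbols must go from largest to smallest

No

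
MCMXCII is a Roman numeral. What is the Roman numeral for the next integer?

MCMXCII = 1992; next is 1993

MCMXCIII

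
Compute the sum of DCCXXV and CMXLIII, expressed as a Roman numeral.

DCCXXV = 725
CMXLIII = 943
725 + 943 = 1668

MDCLXVIII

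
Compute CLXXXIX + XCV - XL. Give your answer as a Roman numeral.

CLXXXIX = 189, XCV = 95, XL = 40
189 + 95 = 284
284 - 40 = 244

CCXLIV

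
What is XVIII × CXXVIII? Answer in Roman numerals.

XVIII = 18
CXXVIII = 128
18 × 128 = 2304

MMCCCIV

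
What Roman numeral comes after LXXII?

LXXII = 72, so the next integer is 72 + 1 = 73

LXXIII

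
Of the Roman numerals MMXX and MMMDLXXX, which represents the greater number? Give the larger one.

MMXX = 2020
MMMDLXXX = 3580
3580 is larger

MMMDLXXX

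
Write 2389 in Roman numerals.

Convert 2389 to Roman numerals:
  2389 contains 2×1000 (MM)
  389 contains 3×100 (CCC)
  89 contains 1×50 (L)
  39 contains 3×10 (XXX)
  9 contains 1×9 (IX)

MMCCCLXXXIX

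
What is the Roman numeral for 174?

Convert 174 to Roman numerals:
  174 contains 1×100 (C)
  74 contains 1×50 (L)
  24 contains 2×10 (XX)
  4 contains 1×4 (IV)

CLXXIV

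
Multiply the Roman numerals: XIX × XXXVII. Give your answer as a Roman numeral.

XIX = 19
XXXVII = 37
19 × 37 = 703

DCCIII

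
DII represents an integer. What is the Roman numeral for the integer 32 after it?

DII = 502
502 + 32 = 534

DXXXIV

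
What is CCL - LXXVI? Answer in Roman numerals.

CCL = 250
LXXVI = 76
250 - 76 = 174

CLXXIV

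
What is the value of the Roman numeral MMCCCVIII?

MMCCCVIII: M=1000, M=1000, C=100, C=100, C=100, V=5, I=1, I=1, I=1
1000 + 1000 + 100 + 100 + 100 + 5 + 1 + 1 + 1 = 2308

2308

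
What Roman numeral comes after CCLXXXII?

CCLXXXII = 282; next is 283

CCLXXXIII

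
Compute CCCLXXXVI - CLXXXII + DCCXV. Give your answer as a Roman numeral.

CCCLXXXVI = 386, CLXXXII = 182, DCCXV = 715
386 - 182 = 204
204 + 715 = 919

CMXIX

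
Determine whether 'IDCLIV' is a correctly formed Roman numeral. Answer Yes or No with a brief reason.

'IDCLIV': Invalid subtractive combination: ID

No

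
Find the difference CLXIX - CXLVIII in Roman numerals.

CLXIX = 169
CXLVIII = 148
169 - 148 = 21

XXI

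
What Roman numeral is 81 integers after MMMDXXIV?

MMMDXXIV = 3524
3524 + 81 = 3605

MMMDCV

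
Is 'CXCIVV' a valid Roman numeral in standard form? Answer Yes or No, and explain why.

'CXCIVV': V should not appear more than once

No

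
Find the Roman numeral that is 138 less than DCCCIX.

DCCCIX = 809
809 - 138 = 671

DCLXXI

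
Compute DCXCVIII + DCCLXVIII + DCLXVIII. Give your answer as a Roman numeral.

DCXCVIII = 698, DCCLXVIII = 768, DCLXVIII = 668
698 + 768 = 1466
1466 + 668 = 2134

MMCXXXIV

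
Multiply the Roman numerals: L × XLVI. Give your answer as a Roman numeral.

L = 50
XLVI = 46
50 × 46 = 2300

MMCCC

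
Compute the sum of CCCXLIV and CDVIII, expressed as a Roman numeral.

CCCXLIV = 344
CDVIII = 408
344 + 408 = 752

DCCLII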